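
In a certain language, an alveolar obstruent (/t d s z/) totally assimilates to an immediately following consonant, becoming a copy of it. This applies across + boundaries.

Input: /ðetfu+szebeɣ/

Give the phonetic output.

[ðeffu+zzebeɣ]

/t/ before /f/ → [f] (total assimilation)
/s/ before /z/ → [z] (total assimilation)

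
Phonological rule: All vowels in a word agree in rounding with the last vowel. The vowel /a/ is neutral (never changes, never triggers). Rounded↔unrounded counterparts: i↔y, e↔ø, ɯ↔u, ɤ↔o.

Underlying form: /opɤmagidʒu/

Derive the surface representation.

/ɤ/ harmonizes with /u/ ([+round]) → [o]
/i/ harmonizes with /u/ ([+round]) → [y]

[opomagydʒu]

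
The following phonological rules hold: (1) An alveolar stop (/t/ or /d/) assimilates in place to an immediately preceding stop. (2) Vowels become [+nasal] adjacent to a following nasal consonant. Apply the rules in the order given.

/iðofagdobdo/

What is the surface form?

[iðofaggobbo]

Rule 1: /d/ after /g/ (velar) → [g]
Rule 1: /d/ after /b/ (labial) → [b]
After rule 1: iðofaggobbo
Rule 2: no segment meets the rule's conditions; no change.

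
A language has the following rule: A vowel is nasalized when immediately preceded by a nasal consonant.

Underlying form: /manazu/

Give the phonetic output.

[mãnãzu]

/a/ after nasal /m/ → [ã]
/a/ after nasal /n/ → [ã]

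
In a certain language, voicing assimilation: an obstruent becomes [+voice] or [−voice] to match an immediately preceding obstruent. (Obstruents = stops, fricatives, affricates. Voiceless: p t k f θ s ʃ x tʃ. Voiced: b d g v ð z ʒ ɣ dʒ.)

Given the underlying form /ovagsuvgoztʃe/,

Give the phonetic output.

/s/ after /g/ (voiced) → [z]
/tʃ/ after /z/ (voiced) → [dʒ]

[ovagzuvgozdʒe]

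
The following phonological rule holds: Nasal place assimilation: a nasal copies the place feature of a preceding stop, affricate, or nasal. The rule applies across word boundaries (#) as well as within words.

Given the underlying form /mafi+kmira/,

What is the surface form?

[mafi+kŋira]

/m/ after /k/ (velar) → [ŋ]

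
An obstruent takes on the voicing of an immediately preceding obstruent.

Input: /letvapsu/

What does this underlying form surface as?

[letfapsu]

/v/ after /t/ (voiceless) → [f]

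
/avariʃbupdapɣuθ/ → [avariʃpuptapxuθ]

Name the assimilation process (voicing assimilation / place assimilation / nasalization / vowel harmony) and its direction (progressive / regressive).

voicing assimilation, progressive

/b/→[p] /d/→[t] /ɣ/→[x].
Each target copies a feature from the preceding segment, so the direction is progressive.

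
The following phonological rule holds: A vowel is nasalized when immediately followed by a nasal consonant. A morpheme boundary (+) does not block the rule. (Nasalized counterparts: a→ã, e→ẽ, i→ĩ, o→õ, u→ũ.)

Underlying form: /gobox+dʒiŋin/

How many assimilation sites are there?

2

/i/ before nasal /ŋ/ → [ĩ]
/i/ before nasal /n/ → [ĩ]
2 segments change.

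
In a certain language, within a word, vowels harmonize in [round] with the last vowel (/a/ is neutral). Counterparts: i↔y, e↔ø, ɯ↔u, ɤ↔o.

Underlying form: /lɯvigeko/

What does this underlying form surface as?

[luvygøko]

/ɯ/ harmonizes with /o/ ([+round]) → [u]
/i/ harmonizes with /o/ ([+round]) → [y]
/e/ harmonizes with /o/ ([+round]) → [ø]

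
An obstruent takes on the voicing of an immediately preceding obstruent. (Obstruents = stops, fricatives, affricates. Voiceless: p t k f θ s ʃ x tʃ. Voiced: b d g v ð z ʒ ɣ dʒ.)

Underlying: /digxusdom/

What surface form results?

/x/ after /g/ (voiced) → [ɣ]
/d/ after /s/ (voiceless) → [t]

[digɣustom]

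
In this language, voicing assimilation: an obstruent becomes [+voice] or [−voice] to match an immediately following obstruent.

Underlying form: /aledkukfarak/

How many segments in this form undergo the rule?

/d/ before /k/ (voiceless) → [t]
1 segment changes.

1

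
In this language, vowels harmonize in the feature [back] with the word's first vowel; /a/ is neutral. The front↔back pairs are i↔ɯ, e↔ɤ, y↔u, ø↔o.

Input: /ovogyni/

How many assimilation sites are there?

2

/y/ harmonizes with /o/ ([+back]) → [u]
/i/ harmonizes with /o/ ([+back]) → [ɯ]
2 segments change.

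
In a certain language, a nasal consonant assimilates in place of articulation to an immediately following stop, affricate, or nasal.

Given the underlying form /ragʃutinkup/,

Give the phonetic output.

[ragʃutiŋkup]

/n/ before /k/ (velar) → [ŋ]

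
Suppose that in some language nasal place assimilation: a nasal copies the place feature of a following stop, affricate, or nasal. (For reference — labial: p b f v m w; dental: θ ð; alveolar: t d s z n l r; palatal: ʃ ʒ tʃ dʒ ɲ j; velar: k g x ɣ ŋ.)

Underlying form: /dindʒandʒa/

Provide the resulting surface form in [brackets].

/n/ before /dʒ/ (palatal) → [ɲ]
/n/ before /dʒ/ (palatal) → [ɲ]

[diɲdʒaɲdʒa]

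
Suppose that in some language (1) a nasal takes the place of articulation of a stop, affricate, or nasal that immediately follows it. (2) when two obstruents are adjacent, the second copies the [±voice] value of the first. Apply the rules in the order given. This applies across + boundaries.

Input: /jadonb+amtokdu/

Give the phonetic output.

Rule 1: /n/ before /b/ (labial) → [m]
Rule 1: /m/ before /t/ (alveolar) → [n]
After rule 1: jadomb+antokdu
Rule 2: /d/ after /k/ (voiceless) → [t]

[jadomb+antoktu]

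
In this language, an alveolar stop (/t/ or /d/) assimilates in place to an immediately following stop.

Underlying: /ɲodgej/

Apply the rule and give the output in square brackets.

/d/ before /g/ (velar) → [g]

[ɲoggej]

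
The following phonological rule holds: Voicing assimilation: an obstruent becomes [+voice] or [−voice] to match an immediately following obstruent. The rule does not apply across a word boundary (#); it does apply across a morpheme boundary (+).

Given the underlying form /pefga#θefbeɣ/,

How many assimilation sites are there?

2

/f/ before /g/ (voiced) → [v]
/f/ before /b/ (voiced) → [v]
2 segments change.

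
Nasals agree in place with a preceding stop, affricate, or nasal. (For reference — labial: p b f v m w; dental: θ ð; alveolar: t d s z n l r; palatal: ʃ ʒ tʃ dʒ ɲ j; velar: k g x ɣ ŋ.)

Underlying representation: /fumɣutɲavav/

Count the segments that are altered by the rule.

1

/ɲ/ after /t/ (alveolar) → [n]
1 segment changes.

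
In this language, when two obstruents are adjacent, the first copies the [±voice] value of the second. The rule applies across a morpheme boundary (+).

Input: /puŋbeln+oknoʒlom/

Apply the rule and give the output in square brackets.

no segment meets the rule's conditions; no change.

[puŋbeln+oknoʒlom]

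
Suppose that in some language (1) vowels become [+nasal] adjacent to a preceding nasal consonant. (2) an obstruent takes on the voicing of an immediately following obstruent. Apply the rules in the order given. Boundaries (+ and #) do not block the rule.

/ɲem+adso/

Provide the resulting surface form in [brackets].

Rule 1: /e/ after nasal /ɲ/ → [ẽ]
Rule 1: /a/ after nasal /m/ → [ã]
After rule 1: ɲẽm+ãdso
Rule 2: /d/ before /s/ (voiceless) → [t]

[ɲẽm+ãtso]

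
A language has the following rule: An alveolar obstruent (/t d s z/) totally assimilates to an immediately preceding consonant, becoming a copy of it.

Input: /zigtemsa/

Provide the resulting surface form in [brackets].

/t/ after /g/ → [g] (total assimilation)
/s/ after /m/ → [m] (total assimilation)

[ziggemma]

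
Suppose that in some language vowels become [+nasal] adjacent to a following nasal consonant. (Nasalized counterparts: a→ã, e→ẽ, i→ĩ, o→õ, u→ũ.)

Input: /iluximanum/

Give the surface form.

[iluxĩmãnũm]

/i/ before nasal /m/ → [ĩ]
/a/ before nasal /n/ → [ã]
/u/ before nasal /m/ → [ũ]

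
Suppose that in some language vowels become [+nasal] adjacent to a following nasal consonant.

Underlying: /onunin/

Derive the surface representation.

/o/ before nasal /n/ → [õ]
/u/ before nasal /n/ → [ũ]
/i/ before nasal /n/ → [ĩ]

[õnũnĩn]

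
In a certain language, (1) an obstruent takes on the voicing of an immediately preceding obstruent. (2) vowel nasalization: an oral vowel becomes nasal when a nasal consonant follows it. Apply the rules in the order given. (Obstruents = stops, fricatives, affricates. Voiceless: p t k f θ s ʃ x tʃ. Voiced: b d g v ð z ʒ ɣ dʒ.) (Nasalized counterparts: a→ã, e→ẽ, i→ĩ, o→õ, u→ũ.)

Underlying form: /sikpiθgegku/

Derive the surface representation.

Rule 1: /g/ after /θ/ (voiceless) → [k]
Rule 1: /k/ after /g/ (voiced) → [g]
After rule 1: sikpiθkeggu
Rule 2: no segment meets the rule's conditions; no change.

[sikpiθkeggu]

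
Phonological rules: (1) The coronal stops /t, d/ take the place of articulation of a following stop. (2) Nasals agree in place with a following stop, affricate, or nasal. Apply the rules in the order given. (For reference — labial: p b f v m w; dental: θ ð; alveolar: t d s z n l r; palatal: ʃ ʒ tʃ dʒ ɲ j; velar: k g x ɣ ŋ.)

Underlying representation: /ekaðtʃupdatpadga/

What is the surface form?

Rule 1: /t/ before /p/ (labial) → [p]
Rule 1: /d/ before /g/ (velar) → [g]
After rule 1: ekaðtʃupdappagga
Rule 2: no segment meets the rule's conditions; no change.

[ekaðtʃupdappagga]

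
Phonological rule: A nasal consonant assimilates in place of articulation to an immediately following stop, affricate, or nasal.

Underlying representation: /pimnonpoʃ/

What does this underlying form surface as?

/m/ before /n/ (alveolar) → [n]
/n/ before /p/ (labial) → [m]

[pinnompoʃ]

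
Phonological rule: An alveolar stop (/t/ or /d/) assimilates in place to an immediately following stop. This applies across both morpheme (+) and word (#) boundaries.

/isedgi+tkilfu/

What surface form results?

[iseggi+kkilfu]

/d/ before /g/ (velar) → [g]
/t/ before /k/ (velar) → [k]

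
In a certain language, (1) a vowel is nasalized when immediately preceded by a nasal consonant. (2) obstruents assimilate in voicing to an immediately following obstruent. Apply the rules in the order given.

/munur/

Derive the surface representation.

[mũnũr]

Rule 1: /u/ after nasal /m/ → [ũ]
Rule 1: /u/ after nasal /n/ → [ũ]
After rule 1: mũnũr
Rule 2: no segment meets the rule's conditions; no change.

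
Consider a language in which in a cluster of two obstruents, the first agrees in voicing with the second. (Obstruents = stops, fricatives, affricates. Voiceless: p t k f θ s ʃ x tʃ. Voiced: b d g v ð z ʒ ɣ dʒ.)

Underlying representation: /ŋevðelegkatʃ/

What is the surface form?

[ŋevðelekkatʃ]

/g/ before /k/ (voiceless) → [k]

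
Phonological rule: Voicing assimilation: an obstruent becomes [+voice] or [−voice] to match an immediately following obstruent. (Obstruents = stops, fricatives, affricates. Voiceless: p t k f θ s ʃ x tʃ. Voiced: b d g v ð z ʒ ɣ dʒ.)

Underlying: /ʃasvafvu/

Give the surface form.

[ʃazvavvu]

/s/ before /v/ (voiced) → [z]
/f/ before /v/ (voiced) → [v]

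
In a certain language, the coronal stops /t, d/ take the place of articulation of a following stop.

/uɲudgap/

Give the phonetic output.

[uɲuggap]

/d/ before /g/ (velar) → [g]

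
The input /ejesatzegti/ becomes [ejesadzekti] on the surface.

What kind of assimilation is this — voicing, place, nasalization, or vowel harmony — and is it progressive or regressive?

/t/→[d] /g/→[k].
Each target copies a feature from the following segment, so the direction is regressive.

voicing assimilation, regressive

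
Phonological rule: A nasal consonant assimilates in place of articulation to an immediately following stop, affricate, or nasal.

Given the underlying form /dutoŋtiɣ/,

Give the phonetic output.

/ŋ/ before /t/ (alveolar) → [n]

[dutontiɣ]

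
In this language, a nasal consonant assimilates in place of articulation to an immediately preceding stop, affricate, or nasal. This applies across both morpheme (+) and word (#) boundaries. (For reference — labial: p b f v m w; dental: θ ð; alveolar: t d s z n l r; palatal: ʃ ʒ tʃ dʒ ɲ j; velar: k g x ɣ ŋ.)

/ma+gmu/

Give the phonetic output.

/m/ after /g/ (velar) → [ŋ]

[ma+gŋu]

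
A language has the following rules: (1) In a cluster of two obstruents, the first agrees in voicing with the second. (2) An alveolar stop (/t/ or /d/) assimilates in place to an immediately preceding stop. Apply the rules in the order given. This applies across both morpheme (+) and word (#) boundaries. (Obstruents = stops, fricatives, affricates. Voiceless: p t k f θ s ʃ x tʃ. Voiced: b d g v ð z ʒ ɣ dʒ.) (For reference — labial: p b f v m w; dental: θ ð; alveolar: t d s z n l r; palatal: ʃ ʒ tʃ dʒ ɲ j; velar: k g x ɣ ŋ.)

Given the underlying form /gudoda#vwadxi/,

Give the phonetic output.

Rule 1: /d/ before /x/ (voiceless) → [t]
After rule 1: gudoda#vwatxi
Rule 2: no segment meets the rule's conditions; no change.

[gudoda#vwatxi]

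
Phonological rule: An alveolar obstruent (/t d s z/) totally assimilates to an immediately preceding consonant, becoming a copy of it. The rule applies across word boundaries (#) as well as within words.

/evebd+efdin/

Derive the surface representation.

/d/ after /b/ → [b] (total assimilation)
/d/ after /f/ → [f] (total assimilation)

[evebb+effin]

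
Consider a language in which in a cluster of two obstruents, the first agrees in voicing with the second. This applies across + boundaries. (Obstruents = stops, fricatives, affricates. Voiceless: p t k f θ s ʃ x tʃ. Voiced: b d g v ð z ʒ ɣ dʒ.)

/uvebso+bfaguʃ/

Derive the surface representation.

[uvepso+pfaguʃ]

/b/ before /s/ (voiceless) → [p]
/b/ before /f/ (voiceless) → [p]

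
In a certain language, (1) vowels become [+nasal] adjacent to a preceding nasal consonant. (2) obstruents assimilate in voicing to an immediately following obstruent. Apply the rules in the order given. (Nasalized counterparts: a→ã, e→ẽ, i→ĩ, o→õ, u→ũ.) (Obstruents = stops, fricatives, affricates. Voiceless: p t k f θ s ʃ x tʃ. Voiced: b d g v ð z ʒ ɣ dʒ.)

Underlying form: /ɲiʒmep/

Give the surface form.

[ɲĩʒmẽp]

Rule 1: /i/ after nasal /ɲ/ → [ĩ]
Rule 1: /e/ after nasal /m/ → [ẽ]
After rule 1: ɲĩʒmẽp
Rule 2: no segment meets the rule's conditions; no change.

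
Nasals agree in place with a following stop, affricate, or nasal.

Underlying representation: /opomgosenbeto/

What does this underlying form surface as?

[opoŋgosembeto]

/m/ before /g/ (velar) → [ŋ]
/n/ before /b/ (labial) → [m]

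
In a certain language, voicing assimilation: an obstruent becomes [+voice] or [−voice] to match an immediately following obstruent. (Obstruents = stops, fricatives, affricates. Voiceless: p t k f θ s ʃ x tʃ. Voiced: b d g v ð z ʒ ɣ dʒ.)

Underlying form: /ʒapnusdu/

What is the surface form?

[ʒapnuzdu]

/s/ before /d/ (voiced) → [z]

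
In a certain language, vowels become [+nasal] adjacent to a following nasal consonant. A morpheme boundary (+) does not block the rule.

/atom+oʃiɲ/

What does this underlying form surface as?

[atõm+oʃĩɲ]

/o/ before nasal /m/ → [õ]
/i/ before nasal /ɲ/ → [ĩ]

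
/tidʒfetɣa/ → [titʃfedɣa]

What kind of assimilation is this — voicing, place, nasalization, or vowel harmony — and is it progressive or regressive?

voicing assimilation, regressive

/dʒ/→[tʃ] /t/→[d].
Each target copies a feature from the following segment, so the direction is regressive.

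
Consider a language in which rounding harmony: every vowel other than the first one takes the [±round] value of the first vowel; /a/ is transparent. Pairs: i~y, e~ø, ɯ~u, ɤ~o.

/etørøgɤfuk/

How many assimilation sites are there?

/ø/ harmonizes with /e/ ([-round]) → [e]
/ø/ harmonizes with /e/ ([-round]) → [e]
/u/ harmonizes with /e/ ([-round]) → [ɯ]
3 segments change.

3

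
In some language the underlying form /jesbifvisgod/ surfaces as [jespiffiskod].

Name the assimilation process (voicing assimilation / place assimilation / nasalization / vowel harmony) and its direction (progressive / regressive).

/b/→[p] /v/→[f] /g/→[k].
Each target copies a feature from the preceding segment, so the direction is progressive.

voicing assimilation, progressive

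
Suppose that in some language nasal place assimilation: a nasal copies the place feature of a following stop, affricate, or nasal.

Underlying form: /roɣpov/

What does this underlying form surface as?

[roɣpov]

no segment meets the rule's conditions; no change.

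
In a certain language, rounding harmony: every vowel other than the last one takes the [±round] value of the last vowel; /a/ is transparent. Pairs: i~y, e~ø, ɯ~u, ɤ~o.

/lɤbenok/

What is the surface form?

[lobønok]

/ɤ/ harmonizes with /o/ ([+round]) → [o]
/e/ harmonizes with /o/ ([+round]) → [ø]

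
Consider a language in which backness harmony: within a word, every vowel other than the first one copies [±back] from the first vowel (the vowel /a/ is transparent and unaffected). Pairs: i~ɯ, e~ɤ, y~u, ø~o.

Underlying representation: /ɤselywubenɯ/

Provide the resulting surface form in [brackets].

/e/ harmonizes with /ɤ/ ([+back]) → [ɤ]
/y/ harmonizes with /ɤ/ ([+back]) → [u]
/e/ harmonizes with /ɤ/ ([+back]) → [ɤ]

[ɤsɤluwubɤnɯ]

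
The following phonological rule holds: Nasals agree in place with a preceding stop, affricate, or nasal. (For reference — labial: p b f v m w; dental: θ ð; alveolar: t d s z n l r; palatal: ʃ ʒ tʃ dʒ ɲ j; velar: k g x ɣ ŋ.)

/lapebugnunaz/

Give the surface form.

/n/ after /g/ (velar) → [ŋ]

[lapebugŋunaz]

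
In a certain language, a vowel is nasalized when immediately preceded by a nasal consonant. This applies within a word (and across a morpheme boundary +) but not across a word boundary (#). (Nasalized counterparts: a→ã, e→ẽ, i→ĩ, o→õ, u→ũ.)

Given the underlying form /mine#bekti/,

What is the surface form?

/i/ after nasal /m/ → [ĩ]
/e/ after nasal /n/ → [ẽ]

[mĩnẽ#bekti]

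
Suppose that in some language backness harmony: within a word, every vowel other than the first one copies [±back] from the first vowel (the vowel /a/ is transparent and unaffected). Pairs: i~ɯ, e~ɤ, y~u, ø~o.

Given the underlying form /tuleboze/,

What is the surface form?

[tulɤbozɤ]

/e/ harmonizes with /u/ ([+back]) → [ɤ]
/e/ harmonizes with /u/ ([+back]) → [ɤ]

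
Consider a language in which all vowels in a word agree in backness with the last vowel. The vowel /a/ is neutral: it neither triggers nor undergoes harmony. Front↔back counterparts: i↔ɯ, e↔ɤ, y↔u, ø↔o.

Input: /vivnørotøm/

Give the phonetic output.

[vivnørøtøm]

/o/ harmonizes with /ø/ ([-back]) → [ø]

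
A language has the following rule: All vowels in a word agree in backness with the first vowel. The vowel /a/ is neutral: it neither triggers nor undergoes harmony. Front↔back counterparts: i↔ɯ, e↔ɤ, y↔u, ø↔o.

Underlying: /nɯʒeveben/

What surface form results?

/e/ harmonizes with /ɯ/ ([+back]) → [ɤ]
/e/ harmonizes with /ɯ/ ([+back]) → [ɤ]
/e/ harmonizes with /ɯ/ ([+back]) → [ɤ]

[nɯʒɤvɤbɤn]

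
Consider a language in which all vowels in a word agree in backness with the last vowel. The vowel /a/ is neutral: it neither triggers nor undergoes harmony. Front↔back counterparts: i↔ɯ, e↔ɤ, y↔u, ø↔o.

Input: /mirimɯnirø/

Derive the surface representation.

[miriminirø]

/ɯ/ harmonizes with /ø/ ([-back]) → [i]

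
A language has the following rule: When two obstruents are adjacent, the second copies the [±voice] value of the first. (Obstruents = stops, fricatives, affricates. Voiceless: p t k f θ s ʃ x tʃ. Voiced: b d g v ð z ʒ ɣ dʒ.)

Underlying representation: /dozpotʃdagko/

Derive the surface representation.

/p/ after /z/ (voiced) → [b]
/d/ after /tʃ/ (voiceless) → [t]
/k/ after /g/ (voiced) → [g]

[dozbotʃtaggo]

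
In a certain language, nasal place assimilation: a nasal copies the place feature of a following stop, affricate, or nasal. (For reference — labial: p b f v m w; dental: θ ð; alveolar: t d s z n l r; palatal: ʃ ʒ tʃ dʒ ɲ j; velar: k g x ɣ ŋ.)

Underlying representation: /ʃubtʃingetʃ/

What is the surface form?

[ʃubtʃiŋgetʃ]

/n/ before /g/ (velar) → [ŋ]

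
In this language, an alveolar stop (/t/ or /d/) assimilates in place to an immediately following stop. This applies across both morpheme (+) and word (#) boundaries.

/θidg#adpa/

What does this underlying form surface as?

[θigg#abpa]

/d/ before /g/ (velar) → [g]
/d/ before /p/ (labial) → [b]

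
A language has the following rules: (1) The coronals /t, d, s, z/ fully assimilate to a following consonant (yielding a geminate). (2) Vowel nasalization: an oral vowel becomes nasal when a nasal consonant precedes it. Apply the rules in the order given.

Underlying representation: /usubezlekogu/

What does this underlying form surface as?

[usubellekogu]

Rule 1: /z/ before /l/ → [l] (total assimilation)
After rule 1: usubellekogu
Rule 2: no segment meets the rule's conditions; no change.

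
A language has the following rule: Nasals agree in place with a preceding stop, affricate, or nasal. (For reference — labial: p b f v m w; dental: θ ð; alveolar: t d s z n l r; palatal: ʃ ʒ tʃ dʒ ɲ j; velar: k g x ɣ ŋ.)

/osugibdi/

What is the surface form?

[osugibdi]

no segment meets the rule's conditions; no change.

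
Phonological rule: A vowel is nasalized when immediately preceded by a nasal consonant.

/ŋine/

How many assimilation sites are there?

/i/ after nasal /ŋ/ → [ĩ]
/e/ after nasal /n/ → [ẽ]
2 segments change.

2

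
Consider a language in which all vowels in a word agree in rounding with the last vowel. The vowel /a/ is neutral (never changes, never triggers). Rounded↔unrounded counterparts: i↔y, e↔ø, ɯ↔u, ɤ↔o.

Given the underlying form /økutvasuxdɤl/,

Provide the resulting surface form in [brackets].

[ekɯtvasɯxdɤl]

/ø/ harmonizes with /ɤ/ ([-round]) → [e]
/u/ harmonizes with /ɤ/ ([-round]) → [ɯ]
/u/ harmonizes with /ɤ/ ([-round]) → [ɯ]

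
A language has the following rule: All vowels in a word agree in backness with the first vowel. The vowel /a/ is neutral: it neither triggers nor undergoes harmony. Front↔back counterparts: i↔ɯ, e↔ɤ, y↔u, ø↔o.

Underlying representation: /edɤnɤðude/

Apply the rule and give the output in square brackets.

/ɤ/ harmonizes with /e/ ([-back]) → [e]
/ɤ/ harmonizes with /e/ ([-back]) → [e]
/u/ harmonizes with /e/ ([-back]) → [y]

[edeneðyde]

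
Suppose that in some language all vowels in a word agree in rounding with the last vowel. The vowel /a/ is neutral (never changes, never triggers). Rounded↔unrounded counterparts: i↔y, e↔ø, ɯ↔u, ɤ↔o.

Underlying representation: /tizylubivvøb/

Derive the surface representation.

/i/ harmonizes with /ø/ ([+round]) → [y]
/i/ harmonizes with /ø/ ([+round]) → [y]

[tyzylubyvvøb]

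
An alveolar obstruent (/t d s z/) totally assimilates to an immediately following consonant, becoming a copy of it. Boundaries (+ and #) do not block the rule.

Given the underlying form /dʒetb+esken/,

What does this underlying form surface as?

/t/ before /b/ → [b] (total assimilation)
/s/ before /k/ → [k] (total assimilation)

[dʒebb+ekken]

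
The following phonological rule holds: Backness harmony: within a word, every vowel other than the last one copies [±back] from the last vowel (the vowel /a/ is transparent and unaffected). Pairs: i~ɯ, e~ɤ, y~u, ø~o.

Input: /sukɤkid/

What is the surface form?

/u/ harmonizes with /i/ ([-back]) → [y]
/ɤ/ harmonizes with /i/ ([-back]) → [e]

[sykekid]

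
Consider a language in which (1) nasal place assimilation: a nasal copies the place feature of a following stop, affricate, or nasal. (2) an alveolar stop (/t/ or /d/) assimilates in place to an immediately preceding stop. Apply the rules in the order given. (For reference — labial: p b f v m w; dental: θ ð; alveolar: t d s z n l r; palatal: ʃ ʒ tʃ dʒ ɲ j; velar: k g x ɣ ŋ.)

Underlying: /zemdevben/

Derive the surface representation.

[zendevben]

Rule 1: /m/ before /d/ (alveolar) → [n]
After rule 1: zendevben
Rule 2: no segment meets the rule's conditions; no change.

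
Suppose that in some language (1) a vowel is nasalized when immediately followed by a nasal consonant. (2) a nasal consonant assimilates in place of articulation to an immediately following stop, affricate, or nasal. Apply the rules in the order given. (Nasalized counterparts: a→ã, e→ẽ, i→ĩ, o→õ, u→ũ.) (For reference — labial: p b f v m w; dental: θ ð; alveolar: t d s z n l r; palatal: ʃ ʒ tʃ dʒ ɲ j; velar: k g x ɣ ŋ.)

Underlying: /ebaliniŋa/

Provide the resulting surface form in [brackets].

[ebalĩnĩŋa]

Rule 1: /i/ before nasal /n/ → [ĩ]
Rule 1: /i/ before nasal /ŋ/ → [ĩ]
After rule 1: ebalĩnĩŋa
Rule 2: no segment meets the rule's conditions; no change.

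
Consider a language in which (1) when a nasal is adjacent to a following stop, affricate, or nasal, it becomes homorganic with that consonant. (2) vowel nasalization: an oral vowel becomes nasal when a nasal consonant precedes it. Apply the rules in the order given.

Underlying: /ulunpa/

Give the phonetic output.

Rule 1: /n/ before /p/ (labial) → [m]
After rule 1: ulumpa
Rule 2: no segment meets the rule's conditions; no change.

[ulumpa]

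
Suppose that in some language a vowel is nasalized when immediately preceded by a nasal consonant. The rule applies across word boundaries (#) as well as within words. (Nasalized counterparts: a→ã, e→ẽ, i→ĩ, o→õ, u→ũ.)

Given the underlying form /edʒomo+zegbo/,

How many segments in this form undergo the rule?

1

/o/ after nasal /m/ → [õ]
1 segment changes.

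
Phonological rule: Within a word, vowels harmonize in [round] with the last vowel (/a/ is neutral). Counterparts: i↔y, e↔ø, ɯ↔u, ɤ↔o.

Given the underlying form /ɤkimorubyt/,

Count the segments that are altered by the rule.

/ɤ/ harmonizes with /y/ ([+round]) → [o]
/i/ harmonizes with /y/ ([+round]) → [y]
2 segments change.

2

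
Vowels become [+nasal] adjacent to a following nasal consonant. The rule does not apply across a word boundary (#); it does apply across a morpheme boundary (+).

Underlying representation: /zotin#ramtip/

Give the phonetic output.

[zotĩn#rãmtip]

/i/ before nasal /n/ → [ĩ]
/a/ before nasal /m/ → [ã]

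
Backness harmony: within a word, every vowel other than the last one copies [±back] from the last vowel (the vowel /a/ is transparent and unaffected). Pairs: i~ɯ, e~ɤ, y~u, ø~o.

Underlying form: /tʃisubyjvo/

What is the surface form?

/i/ harmonizes with /o/ ([+back]) → [ɯ]
/y/ harmonizes with /o/ ([+back]) → [u]

[tʃɯsubujvo]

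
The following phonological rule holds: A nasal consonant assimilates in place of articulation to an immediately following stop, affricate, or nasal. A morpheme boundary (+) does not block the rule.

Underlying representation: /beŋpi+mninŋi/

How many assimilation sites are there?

3

/ŋ/ before /p/ (labial) → [m]
/m/ before /n/ (alveolar) → [n]
/n/ before /ŋ/ (velar) → [ŋ]
3 segments change.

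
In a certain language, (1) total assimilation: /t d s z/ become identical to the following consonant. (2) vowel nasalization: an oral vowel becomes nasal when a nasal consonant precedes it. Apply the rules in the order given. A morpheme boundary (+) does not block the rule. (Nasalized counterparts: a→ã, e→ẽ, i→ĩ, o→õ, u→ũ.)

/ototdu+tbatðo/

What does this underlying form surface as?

Rule 1: /t/ before /d/ → [d] (total assimilation)
Rule 1: /t/ before /b/ → [b] (total assimilation)
Rule 1: /t/ before /ð/ → [ð] (total assimilation)
After rule 1: otoddu+bbaððo
Rule 2: no segment meets the rule's conditions; no change.

[otoddu+bbaððo]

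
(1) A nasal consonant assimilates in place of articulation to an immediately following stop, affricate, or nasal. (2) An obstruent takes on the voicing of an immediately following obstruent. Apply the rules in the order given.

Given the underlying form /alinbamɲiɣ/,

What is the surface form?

Rule 1: /n/ before /b/ (labial) → [m]
Rule 1: /m/ before /ɲ/ (palatal) → [ɲ]
After rule 1: alimbaɲɲiɣ
Rule 2: no segment meets the rule's conditions; no change.

[alimbaɲɲiɣ]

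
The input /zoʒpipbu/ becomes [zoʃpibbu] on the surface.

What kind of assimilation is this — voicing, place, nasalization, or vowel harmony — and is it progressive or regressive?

voicing assimilation, regressive

/ʒ/→[ʃ] /p/→[b].
Each target copies a feature from the following segment, so the direction is regressive.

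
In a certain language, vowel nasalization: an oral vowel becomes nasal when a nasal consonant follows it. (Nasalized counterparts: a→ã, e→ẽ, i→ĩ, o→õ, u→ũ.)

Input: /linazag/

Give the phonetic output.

/i/ before nasal /n/ → [ĩ]

[lĩnazag]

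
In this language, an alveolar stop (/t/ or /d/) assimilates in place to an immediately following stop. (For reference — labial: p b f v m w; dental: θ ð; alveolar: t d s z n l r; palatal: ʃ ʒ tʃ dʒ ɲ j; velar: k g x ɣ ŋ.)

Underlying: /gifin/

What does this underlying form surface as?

[gifin]

no segment meets the rule's conditions; no change.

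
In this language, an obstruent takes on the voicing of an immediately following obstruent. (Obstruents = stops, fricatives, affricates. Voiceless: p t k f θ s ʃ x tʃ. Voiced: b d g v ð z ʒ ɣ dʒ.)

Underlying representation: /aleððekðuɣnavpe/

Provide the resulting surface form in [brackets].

/k/ before /ð/ (voiced) → [g]
/v/ before /p/ (voiceless) → [f]

[aleððegðuɣnafpe]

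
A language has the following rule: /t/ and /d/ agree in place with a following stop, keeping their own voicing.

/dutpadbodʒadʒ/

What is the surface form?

[duppabbodʒadʒ]

/t/ before /p/ (labial) → [p]
/d/ before /b/ (labial) → [b]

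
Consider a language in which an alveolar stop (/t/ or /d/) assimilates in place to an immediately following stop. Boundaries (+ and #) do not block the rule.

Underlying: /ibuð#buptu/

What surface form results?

[ibuð#buptu]

no segment meets the rule's conditions; no change.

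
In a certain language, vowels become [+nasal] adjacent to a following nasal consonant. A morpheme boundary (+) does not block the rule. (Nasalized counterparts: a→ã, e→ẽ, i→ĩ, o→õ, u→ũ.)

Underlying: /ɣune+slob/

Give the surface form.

[ɣũne+slob]

/u/ before nasal /n/ → [ũ]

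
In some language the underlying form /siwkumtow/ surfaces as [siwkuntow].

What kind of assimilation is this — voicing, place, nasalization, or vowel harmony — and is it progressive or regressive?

place assimilation, regressive

/m/→[n].
Each target copies a feature from the following segment, so the direction is regressive.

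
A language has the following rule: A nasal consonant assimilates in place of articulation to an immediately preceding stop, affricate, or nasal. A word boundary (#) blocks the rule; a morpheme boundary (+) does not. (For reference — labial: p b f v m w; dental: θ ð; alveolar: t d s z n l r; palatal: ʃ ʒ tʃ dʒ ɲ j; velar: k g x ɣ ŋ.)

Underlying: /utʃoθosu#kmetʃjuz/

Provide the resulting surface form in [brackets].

/m/ after /k/ (velar) → [ŋ]

[utʃoθosu#kŋetʃjuz]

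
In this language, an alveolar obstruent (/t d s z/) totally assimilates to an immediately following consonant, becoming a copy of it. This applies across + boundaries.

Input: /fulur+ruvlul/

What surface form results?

[fulur+ruvlul]

no segment meets the rule's conditions; no change.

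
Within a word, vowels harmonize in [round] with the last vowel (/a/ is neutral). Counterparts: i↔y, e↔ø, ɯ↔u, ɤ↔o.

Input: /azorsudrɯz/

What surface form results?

/o/ harmonizes with /ɯ/ ([-round]) → [ɤ]
/u/ harmonizes with /ɯ/ ([-round]) → [ɯ]

[azɤrsɯdrɯz]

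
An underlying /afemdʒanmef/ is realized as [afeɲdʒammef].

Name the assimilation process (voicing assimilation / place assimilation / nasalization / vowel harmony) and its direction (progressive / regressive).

place assimilation, regressive

/m/→[ɲ] /n/→[m].
Each target copies a feature from the following segment, so the direction is regressive.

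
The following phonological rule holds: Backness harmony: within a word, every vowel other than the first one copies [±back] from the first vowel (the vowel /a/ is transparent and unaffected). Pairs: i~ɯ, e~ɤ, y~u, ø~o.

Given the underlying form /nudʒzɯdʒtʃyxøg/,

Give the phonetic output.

[nudʒzɯdʒtʃuxog]

/y/ harmonizes with /u/ ([+back]) → [u]
/ø/ harmonizes with /u/ ([+back]) → [o]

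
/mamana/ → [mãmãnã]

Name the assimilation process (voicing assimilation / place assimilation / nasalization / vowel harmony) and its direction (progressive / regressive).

nasalization, progressive

/a/→[ã] /a/→[ã] /a/→[ã].
Each target copies a feature from the preceding segment, so the direction is progressive.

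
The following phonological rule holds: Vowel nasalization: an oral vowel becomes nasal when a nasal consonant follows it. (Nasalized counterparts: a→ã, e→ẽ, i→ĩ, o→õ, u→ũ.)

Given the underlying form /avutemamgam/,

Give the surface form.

/e/ before nasal /m/ → [ẽ]
/a/ before nasal /m/ → [ã]
/a/ before nasal /m/ → [ã]

[avutẽmãmgãm]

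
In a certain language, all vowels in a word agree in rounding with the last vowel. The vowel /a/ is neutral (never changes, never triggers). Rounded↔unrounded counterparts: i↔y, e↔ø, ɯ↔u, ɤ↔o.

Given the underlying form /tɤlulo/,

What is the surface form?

[tolulo]

/ɤ/ harmonizes with /o/ ([+round]) → [o]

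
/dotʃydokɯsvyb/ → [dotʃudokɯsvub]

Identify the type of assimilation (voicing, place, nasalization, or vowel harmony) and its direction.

vowel harmony, progressive

/y/→[u] /y/→[u].
Vowels agree with the first vowel, so the harmony is progressive.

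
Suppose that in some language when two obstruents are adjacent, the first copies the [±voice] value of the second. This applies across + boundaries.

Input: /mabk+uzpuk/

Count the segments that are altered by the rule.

/b/ before /k/ (voiceless) → [p]
/z/ before /p/ (voiceless) → [s]
2 segments change.

2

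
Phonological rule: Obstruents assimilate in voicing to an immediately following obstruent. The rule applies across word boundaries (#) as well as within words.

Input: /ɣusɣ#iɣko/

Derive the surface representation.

/s/ before /ɣ/ (voiced) → [z]
/ɣ/ before /k/ (voiceless) → [x]

[ɣuzɣ#ixko]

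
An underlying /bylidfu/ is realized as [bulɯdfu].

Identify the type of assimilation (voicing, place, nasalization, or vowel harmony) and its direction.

/y/→[u] /i/→[ɯ].
Vowels agree with the last vowel, so the harmony is regressive.

vowel harmony, regressive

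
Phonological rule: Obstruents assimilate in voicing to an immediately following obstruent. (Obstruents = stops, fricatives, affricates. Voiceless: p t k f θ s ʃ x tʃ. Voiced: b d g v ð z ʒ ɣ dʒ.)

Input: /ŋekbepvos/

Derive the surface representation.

[ŋegbebvos]

/k/ before /b/ (voiced) → [g]
/p/ before /v/ (voiced) → [b]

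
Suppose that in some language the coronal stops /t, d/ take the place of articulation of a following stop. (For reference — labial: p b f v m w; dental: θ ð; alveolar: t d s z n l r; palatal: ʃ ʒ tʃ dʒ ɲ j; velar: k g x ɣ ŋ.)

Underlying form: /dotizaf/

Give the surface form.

[dotizaf]

no segment meets the rule's conditions; no change.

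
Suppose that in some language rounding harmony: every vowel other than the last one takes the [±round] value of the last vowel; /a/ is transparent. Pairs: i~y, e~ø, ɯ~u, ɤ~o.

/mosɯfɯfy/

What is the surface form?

[mosufufy]

/ɯ/ harmonizes with /y/ ([+round]) → [u]
/ɯ/ harmonizes with /y/ ([+round]) → [u]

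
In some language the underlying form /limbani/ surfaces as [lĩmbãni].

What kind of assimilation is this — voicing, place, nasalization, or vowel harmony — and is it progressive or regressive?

nasalization, regressive

/i/→[ĩ] /a/→[ã].
Each target copies a feature from the following segment, so the direction is regressive.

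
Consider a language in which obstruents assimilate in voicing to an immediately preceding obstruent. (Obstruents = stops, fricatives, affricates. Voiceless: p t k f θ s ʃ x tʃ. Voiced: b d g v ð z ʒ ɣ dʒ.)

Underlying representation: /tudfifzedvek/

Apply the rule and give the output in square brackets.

[tudvifsedvek]

/f/ after /d/ (voiced) → [v]
/z/ after /f/ (voiceless) → [s]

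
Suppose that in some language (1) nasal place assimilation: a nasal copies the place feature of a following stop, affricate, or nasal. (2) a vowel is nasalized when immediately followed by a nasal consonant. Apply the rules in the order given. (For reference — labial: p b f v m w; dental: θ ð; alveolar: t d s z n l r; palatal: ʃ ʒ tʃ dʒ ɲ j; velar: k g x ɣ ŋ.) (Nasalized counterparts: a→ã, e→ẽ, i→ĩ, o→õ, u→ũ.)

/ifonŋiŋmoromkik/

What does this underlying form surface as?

[ifõŋŋĩmmorõŋkik]

Rule 1: /n/ before /ŋ/ (velar) → [ŋ]
Rule 1: /ŋ/ before /m/ (labial) → [m]
Rule 1: /m/ before /k/ (velar) → [ŋ]
After rule 1: ifoŋŋimmoroŋkik
Rule 2: /o/ before nasal /ŋ/ → [õ]
Rule 2: /i/ before nasal /m/ → [ĩ]
Rule 2: /o/ before nasal /ŋ/ → [õ]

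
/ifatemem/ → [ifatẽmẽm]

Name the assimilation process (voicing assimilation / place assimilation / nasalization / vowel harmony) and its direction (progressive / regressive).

nasalization, regressive

/e/→[ẽ] /e/→[ẽ].
Each target copies a feature from the following segment, so the direction is regressive.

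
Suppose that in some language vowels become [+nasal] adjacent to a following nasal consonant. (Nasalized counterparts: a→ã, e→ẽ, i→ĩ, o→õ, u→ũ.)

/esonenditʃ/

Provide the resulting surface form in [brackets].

[esõnẽnditʃ]

/o/ before nasal /n/ → [õ]
/e/ before nasal /n/ → [ẽ]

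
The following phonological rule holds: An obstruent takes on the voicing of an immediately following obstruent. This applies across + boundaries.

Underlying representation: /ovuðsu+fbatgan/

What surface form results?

/ð/ before /s/ (voiceless) → [θ]
/f/ before /b/ (voiced) → [v]
/t/ before /g/ (voiced) → [d]

[ovuθsu+vbadgan]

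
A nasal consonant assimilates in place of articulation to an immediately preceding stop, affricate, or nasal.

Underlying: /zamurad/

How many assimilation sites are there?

No segment meets the rule's conditions.

0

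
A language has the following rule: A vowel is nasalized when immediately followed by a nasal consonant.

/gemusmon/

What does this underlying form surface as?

[gẽmusmõn]

/e/ before nasal /m/ → [ẽ]
/o/ before nasal /n/ → [õ]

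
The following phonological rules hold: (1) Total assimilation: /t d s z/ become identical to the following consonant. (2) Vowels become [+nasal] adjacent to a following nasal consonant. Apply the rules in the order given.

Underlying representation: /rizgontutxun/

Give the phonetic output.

[riggõntuxxũn]

Rule 1: /z/ before /g/ → [g] (total assimilation)
Rule 1: /t/ before /x/ → [x] (total assimilation)
After rule 1: riggontuxxun
Rule 2: /o/ before nasal /n/ → [õ]
Rule 2: /u/ before nasal /n/ → [ũ]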